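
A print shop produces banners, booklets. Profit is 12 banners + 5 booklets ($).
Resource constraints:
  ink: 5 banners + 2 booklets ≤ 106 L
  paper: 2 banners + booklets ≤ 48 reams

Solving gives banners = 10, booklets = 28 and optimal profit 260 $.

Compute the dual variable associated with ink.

Check each constraint at x*: ink 106/106 (tight); paper 48/48 (tight).
Dual feasibility on the basic columns requires 5·y_ink + 2·y_paper = 12, 2·y_ink + 1·y_paper = 5.
This yields shadow prices y_ink = 2, y_paper = 1.
Shadow price of ink = 2.

2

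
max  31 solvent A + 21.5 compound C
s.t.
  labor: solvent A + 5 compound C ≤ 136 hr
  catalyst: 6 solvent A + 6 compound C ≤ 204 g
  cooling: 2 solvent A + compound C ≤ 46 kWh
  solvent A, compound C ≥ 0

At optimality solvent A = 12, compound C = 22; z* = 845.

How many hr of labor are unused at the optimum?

labor used = 1·12 + 5·22 = 122; slack = 136 − 122 = 14.

14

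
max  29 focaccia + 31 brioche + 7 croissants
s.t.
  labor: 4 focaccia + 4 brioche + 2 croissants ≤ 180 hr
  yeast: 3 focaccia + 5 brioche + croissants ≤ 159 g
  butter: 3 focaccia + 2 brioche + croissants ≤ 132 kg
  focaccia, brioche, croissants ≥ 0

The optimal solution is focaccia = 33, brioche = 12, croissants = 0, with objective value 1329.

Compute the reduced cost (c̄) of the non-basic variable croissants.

-7

Binding: labor and yeast. Non-binding: butter (9 unused).
Slack constraints have shadow price 0 (complementary slackness).
The binding rows give the dual system: 4·y_labor + 3·y_yeast = 29 and 4·y_labor + 5·y_yeast = 31.
Solving: y_labor = 6.5, y_yeast = 1.
Reduced cost of croissants: c₃ − yᵀa₃ = 7 − (6.5·2 + 1·1) = 7 − 14 = -7.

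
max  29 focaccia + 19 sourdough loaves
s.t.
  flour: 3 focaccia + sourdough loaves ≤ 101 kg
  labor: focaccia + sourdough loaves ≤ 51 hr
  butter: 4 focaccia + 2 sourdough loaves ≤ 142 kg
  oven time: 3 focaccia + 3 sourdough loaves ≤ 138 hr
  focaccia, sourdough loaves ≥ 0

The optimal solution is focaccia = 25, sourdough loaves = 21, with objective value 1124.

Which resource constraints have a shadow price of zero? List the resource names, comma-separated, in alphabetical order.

flour: 96/101 (slack 5)
labor: 46/51 (slack 5)
butter: 142/142 (binding)
oven time: 138/138 (binding)
By complementary slackness, a constraint with positive slack has shadow price 0 → flour, labor.

flour, labor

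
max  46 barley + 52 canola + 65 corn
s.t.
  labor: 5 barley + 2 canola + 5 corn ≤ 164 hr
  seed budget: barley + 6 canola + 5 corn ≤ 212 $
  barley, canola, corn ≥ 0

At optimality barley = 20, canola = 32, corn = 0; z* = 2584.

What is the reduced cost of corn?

-5

Check each constraint at x*: labor 164/164 (tight); seed budget 212/212 (tight).
From A_Bᵀ y = c: 5·y_labor + 1·y_seed budget = 46; 2·y_labor + 6·y_seed budget = 52.
This yields shadow prices y_labor = 8, y_seed budget = 6.
Reduced cost of corn: c₃ − yᵀa₃ = 65 − (8·5 + 6·5) = 65 − 70 = -5.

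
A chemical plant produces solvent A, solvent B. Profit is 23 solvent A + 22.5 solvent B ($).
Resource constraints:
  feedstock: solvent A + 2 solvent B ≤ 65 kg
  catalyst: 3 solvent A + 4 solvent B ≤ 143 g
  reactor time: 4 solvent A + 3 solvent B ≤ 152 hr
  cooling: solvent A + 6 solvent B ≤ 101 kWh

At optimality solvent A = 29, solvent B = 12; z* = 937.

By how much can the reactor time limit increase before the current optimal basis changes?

Binding constraints: reactor time, cooling. The basis is B = [[4,3],[1,6]] with det 21.
Per unit increase in reactor time, x* moves by d = (0.2857, -0.0476).
The basis stays optimal until catalyst becomes binding; allowable increase = 12 hr.

12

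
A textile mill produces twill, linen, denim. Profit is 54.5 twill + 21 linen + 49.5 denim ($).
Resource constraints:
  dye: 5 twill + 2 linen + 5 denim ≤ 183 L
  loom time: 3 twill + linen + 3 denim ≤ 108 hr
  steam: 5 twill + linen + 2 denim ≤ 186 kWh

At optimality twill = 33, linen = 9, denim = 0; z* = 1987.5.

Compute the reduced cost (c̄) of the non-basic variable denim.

-5

Binding: dye and loom time. Non-binding: steam (12 unused).
Since steam is not tight, its dual is 0.
From A_Bᵀ y = c: 5·y_dye + 3·y_loom time = 54.5; 2·y_dye + 1·y_loom time = 21.
This yields shadow prices y_dye = 8.5, y_loom time = 4.
Reduced cost of denim: c₃ − yᵀa₃ = 49.5 − (8.5·5 + 4·3) = 49.5 − 54.5 = -5.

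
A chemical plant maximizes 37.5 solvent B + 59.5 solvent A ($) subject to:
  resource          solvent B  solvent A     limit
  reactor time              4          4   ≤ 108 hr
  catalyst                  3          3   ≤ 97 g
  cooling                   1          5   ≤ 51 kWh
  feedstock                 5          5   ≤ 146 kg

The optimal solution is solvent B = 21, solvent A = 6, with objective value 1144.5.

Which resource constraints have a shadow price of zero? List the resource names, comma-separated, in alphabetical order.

reactor time: 108/108 (binding)
catalyst: 81/97 (slack 16)
cooling: 51/51 (binding)
feedstock: 135/146 (slack 11)
By complementary slackness, a constraint with positive slack has shadow price 0 → catalyst, feedstock.

catalyst, feedstock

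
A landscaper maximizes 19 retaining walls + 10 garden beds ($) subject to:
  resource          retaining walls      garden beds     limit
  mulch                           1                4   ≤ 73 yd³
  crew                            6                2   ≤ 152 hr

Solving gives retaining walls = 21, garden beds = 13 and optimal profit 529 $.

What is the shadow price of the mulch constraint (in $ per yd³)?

1

Check each constraint at x*: mulch 73/73 (tight); crew 152/152 (tight).
Dual feasibility on the basic columns requires 1·y_mulch + 6·y_crew = 19, 4·y_mulch + 2·y_crew = 10.
This yields shadow prices y_mulch = 1, y_crew = 3.
Shadow price of mulch = 1.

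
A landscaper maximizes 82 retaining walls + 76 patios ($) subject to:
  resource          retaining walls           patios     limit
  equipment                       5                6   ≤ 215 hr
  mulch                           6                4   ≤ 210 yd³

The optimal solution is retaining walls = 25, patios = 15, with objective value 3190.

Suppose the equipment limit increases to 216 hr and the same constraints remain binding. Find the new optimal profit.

3198

At the optimum: equipment uses 215 of 215 (binding); mulch uses 210 of 210 (binding).
Dual feasibility on the basic columns requires 5·y_equipment + 6·y_mulch = 82, 6·y_equipment + 4·y_mulch = 76.
→ y_equipment = 8 and y_mulch = 7.
Δz = y_equipment·Δb = 8 × (1) = 8, so new z* = 3190 + 8 = 3198.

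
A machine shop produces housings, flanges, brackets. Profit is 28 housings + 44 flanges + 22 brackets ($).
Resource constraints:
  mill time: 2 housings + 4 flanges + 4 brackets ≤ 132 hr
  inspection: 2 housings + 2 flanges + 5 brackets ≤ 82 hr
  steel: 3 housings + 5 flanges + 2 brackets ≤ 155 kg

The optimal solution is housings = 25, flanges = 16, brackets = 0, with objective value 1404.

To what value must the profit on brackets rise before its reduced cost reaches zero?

26

At the optimum: mill time uses 114 of 132 (slack = 18); inspection uses 82 of 82 (binding); steel uses 155 of 155 (binding).
Slack constraints have shadow price 0 (complementary slackness).
The binding rows give the dual system: 2·y_inspection + 3·y_steel = 28 and 2·y_inspection + 5·y_steel = 44.
Solving: y_inspection = 2, y_steel = 8.
brackets enters the basis when its profit ≥ yᵀa₃ = 2·5 + 8·2 = 26.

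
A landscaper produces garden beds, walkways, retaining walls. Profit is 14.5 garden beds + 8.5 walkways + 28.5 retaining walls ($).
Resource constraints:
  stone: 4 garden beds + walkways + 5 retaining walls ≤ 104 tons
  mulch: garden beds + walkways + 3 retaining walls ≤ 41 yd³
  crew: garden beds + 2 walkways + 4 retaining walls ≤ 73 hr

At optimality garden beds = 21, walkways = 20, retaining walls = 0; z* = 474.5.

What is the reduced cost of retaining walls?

Check each constraint at x*: stone 104/104 (tight); mulch 41/41 (tight); crew 61/73 (slack 12).
By complementary slackness, y = 0 for the non-binding constraint.
The binding rows give the dual system: 4·y_stone + 1·y_mulch = 14.5 and 1·y_stone + 1·y_mulch = 8.5.
→ y_stone = 2 and y_mulch = 6.5.
Reduced cost of retaining walls: c₃ − yᵀa₃ = 28.5 − (2·5 + 6.5·3) = 28.5 − 29.5 = -1.

-1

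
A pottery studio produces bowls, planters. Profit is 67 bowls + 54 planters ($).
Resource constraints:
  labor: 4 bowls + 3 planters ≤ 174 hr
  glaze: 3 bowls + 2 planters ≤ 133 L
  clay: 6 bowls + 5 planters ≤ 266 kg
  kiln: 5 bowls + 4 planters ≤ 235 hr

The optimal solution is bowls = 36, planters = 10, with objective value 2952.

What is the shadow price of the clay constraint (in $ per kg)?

At the optimum: labor uses 174 of 174 (binding); glaze uses 128 of 133 (slack = 5); clay uses 266 of 266 (binding); kiln uses 220 of 235 (slack = 15).
Since glaze, kiln are not tight, their duals are 0.
From A_Bᵀ y = c: 4·y_labor + 6·y_clay = 67; 3·y_labor + 5·y_clay = 54.
→ y_labor = 5.5 and y_clay = 7.5.
Shadow price of clay = 7.5.

7.5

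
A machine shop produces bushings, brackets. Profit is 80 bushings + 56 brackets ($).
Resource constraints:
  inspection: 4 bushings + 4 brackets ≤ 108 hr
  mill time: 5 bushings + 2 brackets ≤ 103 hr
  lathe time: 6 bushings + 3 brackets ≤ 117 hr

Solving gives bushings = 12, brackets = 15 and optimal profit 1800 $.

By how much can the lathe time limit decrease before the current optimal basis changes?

Binding constraints: inspection, lathe time. The basis is B = [[4,4],[6,3]] with det -12.
Per unit decrease in lathe time, x* moves by d = (-0.3333, 0.3333).
The basis stays optimal until bushings reaches 0; allowable decrease = 36 hr.

36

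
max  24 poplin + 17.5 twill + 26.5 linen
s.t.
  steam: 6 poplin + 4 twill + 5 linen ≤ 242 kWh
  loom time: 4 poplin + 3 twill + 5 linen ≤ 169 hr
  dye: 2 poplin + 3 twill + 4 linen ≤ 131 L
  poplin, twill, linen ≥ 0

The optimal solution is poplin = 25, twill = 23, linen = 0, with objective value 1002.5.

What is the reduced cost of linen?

Binding: steam and loom time. Non-binding: dye (12 unused).
By complementary slackness, y = 0 for the non-binding constraint.
From A_Bᵀ y = c: 6·y_steam + 4·y_loom time = 24; 4·y_steam + 3·y_loom time = 17.5.
This yields shadow prices y_steam = 1, y_loom time = 4.5.
Reduced cost of linen: c₃ − yᵀa₃ = 26.5 − (1·5 + 4.5·5) = 26.5 − 27.5 = -1.

-1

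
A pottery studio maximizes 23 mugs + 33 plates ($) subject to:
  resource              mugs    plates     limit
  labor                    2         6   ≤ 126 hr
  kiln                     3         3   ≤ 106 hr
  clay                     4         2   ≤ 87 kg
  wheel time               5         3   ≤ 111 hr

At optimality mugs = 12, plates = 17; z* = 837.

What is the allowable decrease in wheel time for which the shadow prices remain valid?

Binding constraints: labor, wheel time. The basis is B = [[2,6],[5,3]] with det -24.
Per unit decrease in wheel time, x* moves by d = (-0.25, 0.0833).
The basis stays optimal until mugs reaches 0; allowable decrease = 48 hr.

48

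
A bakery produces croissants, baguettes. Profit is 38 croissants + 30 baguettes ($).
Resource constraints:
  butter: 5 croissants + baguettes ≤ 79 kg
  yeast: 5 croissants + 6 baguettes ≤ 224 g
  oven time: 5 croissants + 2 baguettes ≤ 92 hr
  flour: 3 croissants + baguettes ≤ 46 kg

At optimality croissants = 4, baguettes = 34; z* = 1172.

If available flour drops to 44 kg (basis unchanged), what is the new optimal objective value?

1160

Check each constraint at x*: butter 54/79 (slack 25); yeast 224/224 (tight); oven time 88/92 (slack 4); flour 46/46 (tight).
Since butter, oven time are not tight, their duals are 0.
Dual feasibility on the basic columns requires 5·y_yeast + 3·y_flour = 38, 6·y_yeast + 1·y_flour = 30.
→ y_yeast = 4 and y_flour = 6.
Δz = y_flour·Δb = 6 × (-2) = -12, so new z* = 1172 − 12 = 1160.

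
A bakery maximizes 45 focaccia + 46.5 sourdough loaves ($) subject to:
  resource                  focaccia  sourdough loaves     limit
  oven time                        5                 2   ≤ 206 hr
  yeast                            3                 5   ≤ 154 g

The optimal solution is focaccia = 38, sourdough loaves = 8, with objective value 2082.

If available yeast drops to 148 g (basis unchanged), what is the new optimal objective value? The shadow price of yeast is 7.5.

2037

Δb = -6, so new z* = 2082 + (7.5)·(-6) = 2082 − 45 = 2037.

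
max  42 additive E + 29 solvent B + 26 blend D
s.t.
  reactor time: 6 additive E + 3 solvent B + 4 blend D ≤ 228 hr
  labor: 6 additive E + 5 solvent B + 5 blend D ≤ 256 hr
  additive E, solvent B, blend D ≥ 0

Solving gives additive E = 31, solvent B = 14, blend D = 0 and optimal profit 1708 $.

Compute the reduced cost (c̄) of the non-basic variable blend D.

Check each constraint at x*: reactor time 228/228 (tight); labor 256/256 (tight).
From A_Bᵀ y = c: 6·y_reactor time + 6·y_labor = 42; 3·y_reactor time + 5·y_labor = 29.
This yields shadow prices y_reactor time = 3, y_labor = 4.
Reduced cost of blend D: c₃ − yᵀa₃ = 26 − (3·4 + 4·5) = 26 − 32 = -6.

-6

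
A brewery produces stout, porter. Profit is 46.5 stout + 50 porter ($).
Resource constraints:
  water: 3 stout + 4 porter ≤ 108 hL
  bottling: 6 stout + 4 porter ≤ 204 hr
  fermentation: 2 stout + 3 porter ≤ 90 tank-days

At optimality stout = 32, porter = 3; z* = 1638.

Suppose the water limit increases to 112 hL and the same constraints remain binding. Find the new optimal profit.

1676

Binding: water and bottling. Non-binding: fermentation (17 unused).
Since fermentation is not tight, its dual is 0.
Dual feasibility on the basic columns requires 3·y_water + 6·y_bottling = 46.5, 4·y_water + 4·y_bottling = 50.
→ y_water = 9.5 and y_bottling = 3.
Δz = y_water·Δb = 9.5 × (4) = 38, so new z* = 1638 + 38 = 1676.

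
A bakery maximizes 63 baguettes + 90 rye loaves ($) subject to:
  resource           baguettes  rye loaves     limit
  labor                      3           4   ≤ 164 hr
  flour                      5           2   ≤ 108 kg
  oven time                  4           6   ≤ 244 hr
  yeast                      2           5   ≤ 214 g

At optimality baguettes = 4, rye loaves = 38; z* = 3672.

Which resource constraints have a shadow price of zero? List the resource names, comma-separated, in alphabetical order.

labor: 164/164 (binding)
flour: 96/108 (slack 12)
oven time: 244/244 (binding)
yeast: 198/214 (slack 16)
By complementary slackness, a constraint with positive slack has shadow price 0 → flour, yeast.

flour, yeast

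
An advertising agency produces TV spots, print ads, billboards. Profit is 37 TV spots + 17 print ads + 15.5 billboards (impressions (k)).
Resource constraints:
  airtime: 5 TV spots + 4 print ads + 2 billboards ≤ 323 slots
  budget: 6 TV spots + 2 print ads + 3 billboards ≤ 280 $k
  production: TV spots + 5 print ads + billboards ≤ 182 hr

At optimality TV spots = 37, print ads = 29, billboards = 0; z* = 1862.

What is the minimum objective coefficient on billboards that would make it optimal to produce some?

At the optimum: airtime uses 301 of 323 (slack = 22); budget uses 280 of 280 (binding); production uses 182 of 182 (binding).
Since airtime is not tight, its dual is 0.
Dual feasibility on the basic columns requires 6·y_budget + 1·y_production = 37, 2·y_budget + 5·y_production = 17.
This yields shadow prices y_budget = 6, y_production = 1.
billboards enters the basis when its profit ≥ yᵀa₃ = 6·3 + 1·1 = 19.

19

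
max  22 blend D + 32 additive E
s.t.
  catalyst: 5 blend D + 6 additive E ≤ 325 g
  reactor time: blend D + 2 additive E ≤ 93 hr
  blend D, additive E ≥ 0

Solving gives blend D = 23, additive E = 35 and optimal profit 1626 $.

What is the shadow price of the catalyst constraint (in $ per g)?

Check each constraint at x*: catalyst 325/325 (tight); reactor time 93/93 (tight).
The binding rows give the dual system: 5·y_catalyst + 1·y_reactor time = 22 and 6·y_catalyst + 2·y_reactor time = 32.
Solving: y_catalyst = 3, y_reactor time = 7.
Shadow price of catalyst = 3.

3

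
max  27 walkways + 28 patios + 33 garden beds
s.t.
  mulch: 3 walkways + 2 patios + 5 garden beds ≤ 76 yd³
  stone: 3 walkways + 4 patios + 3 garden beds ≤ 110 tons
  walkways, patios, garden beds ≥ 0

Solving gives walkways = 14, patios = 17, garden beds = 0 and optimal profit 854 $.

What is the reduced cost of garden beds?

At the optimum: mulch uses 76 of 76 (binding); stone uses 110 of 110 (binding).
The binding rows give the dual system: 3·y_mulch + 3·y_stone = 27 and 2·y_mulch + 4·y_stone = 28.
Solving: y_mulch = 4, y_stone = 5.
Reduced cost of garden beds: c₃ − yᵀa₃ = 33 − (4·5 + 5·3) = 33 − 35 = -2.

-2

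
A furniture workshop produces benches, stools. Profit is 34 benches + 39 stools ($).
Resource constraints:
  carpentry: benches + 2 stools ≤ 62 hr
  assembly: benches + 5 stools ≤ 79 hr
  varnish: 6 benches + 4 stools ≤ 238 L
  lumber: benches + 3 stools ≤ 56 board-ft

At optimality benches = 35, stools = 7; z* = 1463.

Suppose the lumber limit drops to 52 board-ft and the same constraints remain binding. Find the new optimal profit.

Check each constraint at x*: carpentry 49/62 (slack 13); assembly 70/79 (slack 9); varnish 238/238 (tight); lumber 56/56 (tight).
Slack constraints have shadow price 0 (complementary slackness).
From A_Bᵀ y = c: 6·y_varnish + 1·y_lumber = 34; 4·y_varnish + 3·y_lumber = 39.
Solving: y_varnish = 4.5, y_lumber = 7.
Δz = y_lumber·Δb = 7 × (-4) = -28, so new z* = 1463 − 28 = 1435.

1435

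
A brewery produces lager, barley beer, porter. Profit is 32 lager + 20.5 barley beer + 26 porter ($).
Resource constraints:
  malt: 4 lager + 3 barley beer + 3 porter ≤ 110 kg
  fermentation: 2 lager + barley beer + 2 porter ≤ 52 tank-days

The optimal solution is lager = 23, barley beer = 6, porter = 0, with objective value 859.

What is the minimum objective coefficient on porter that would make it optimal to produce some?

27.5

At the optimum: malt uses 110 of 110 (binding); fermentation uses 52 of 52 (binding).
From A_Bᵀ y = c: 4·y_malt + 2·y_fermentation = 32; 3·y_malt + 1·y_fermentation = 20.5.
→ y_malt = 4.5 and y_fermentation = 7.
porter enters the basis when its profit ≥ yᵀa₃ = 4.5·3 + 7·2 = 27.5.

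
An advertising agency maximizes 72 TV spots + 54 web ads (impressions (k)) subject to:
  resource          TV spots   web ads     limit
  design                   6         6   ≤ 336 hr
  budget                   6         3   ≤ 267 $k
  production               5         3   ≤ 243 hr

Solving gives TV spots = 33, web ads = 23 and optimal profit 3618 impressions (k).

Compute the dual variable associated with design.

6

At the optimum: design uses 336 of 336 (binding); budget uses 267 of 267 (binding); production uses 234 of 243 (slack = 9).
Slack constraints have shadow price 0 (complementary slackness).
Dual feasibility on the basic columns requires 6·y_design + 6·y_budget = 72, 6·y_design + 3·y_budget = 54.
Solving: y_design = 6, y_budget = 6.
Shadow price of design = 6.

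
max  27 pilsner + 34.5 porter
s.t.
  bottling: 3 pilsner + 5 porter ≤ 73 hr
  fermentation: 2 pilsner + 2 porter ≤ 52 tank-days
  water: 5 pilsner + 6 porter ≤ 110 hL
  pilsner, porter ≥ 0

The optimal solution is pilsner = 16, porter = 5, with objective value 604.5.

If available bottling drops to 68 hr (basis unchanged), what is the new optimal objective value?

597

Binding: bottling and water. Non-binding: fermentation (10 unused).
By complementary slackness, y = 0 for the non-binding constraint.
From A_Bᵀ y = c: 3·y_bottling + 5·y_water = 27; 5·y_bottling + 6·y_water = 34.5.
→ y_bottling = 1.5 and y_water = 4.5.
Δz = y_bottling·Δb = 1.5 × (-5) = -7.5, so new z* = 604.5 − 7.5 = 597.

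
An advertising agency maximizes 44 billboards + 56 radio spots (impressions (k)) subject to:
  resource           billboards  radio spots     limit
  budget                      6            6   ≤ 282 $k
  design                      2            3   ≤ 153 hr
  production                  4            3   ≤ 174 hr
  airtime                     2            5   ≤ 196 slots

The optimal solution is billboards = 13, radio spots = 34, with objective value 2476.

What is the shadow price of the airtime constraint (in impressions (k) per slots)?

4

At the optimum: budget uses 282 of 282 (binding); design uses 128 of 153 (slack = 25); production uses 154 of 174 (slack = 20); airtime uses 196 of 196 (binding).
Slack constraints have shadow price 0 (complementary slackness).
Dual feasibility on the basic columns requires 6·y_budget + 2·y_airtime = 44, 6·y_budget + 5·y_airtime = 56.
→ y_budget = 6 and y_airtime = 4.
Shadow price of airtime = 4.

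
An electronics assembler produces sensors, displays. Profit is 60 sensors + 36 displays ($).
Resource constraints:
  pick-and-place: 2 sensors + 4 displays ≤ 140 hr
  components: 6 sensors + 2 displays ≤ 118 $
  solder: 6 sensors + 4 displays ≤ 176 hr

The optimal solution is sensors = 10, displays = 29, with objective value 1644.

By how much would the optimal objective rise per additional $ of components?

Binding: components and solder. Non-binding: pick-and-place (4 unused).
By complementary slackness, y = 0 for the non-binding constraint.
The binding rows give the dual system: 6·y_components + 6·y_solder = 60 and 2·y_components + 4·y_solder = 36.
→ y_components = 2 and y_solder = 8.
Shadow price of components = 2.

2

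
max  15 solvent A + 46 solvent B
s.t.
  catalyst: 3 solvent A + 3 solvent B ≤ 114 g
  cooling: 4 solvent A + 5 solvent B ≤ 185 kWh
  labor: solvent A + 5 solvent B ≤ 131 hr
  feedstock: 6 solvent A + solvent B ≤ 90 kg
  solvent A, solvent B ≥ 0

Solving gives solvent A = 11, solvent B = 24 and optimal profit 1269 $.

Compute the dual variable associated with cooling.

0

At the optimum: catalyst uses 105 of 114 (slack = 9); cooling uses 164 of 185 (slack = 21); labor uses 131 of 131 (binding); feedstock uses 90 of 90 (binding).
By complementary slackness, y = 0 for the non-binding constraints.
Dual feasibility on the basic columns requires 1·y_labor + 6·y_feedstock = 15, 5·y_labor + 1·y_feedstock = 46.
Solving: y_labor = 9, y_feedstock = 1.
Shadow price of cooling = 0.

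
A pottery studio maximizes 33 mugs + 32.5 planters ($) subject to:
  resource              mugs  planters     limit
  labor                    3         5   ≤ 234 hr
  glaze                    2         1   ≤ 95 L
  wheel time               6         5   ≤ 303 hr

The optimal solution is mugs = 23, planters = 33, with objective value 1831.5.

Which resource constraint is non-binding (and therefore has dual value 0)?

glaze

labor: 234/234 (binding)
glaze: 79/95 (slack 16)
wheel time: 303/303 (binding)
By complementary slackness, a constraint with positive slack has shadow price 0 → glaze.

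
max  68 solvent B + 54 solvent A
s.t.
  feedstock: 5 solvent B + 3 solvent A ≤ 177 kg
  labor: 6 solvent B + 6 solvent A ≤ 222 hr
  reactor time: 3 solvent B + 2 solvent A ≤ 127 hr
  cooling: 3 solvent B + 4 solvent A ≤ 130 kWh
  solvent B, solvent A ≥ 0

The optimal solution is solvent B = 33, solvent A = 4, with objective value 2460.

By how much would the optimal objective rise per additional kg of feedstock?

7

Check each constraint at x*: feedstock 177/177 (tight); labor 222/222 (tight); reactor time 107/127 (slack 20); cooling 115/130 (slack 15).
Since reactor time, cooling are not tight, their duals are 0.
From A_Bᵀ y = c: 5·y_feedstock + 6·y_labor = 68; 3·y_feedstock + 6·y_labor = 54.
→ y_feedstock = 7 and y_labor = 5.5.
Shadow price of feedstock = 7.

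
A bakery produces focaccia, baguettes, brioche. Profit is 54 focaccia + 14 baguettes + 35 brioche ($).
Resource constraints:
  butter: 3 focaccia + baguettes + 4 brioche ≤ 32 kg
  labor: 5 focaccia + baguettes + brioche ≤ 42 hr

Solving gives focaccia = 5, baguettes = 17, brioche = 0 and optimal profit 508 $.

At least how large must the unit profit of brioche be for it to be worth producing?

38

Check each constraint at x*: butter 32/32 (tight); labor 42/42 (tight).
The binding rows give the dual system: 3·y_butter + 5·y_labor = 54 and 1·y_butter + 1·y_labor = 14.
This yields shadow prices y_butter = 8, y_labor = 6.
brioche enters the basis when its profit ≥ yᵀa₃ = 8·4 + 6·1 = 38.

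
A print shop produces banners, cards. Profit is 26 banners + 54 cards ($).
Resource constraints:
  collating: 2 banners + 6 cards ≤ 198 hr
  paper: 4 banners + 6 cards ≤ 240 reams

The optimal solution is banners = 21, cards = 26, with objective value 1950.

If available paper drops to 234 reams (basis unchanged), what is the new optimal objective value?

Both collating and paper are binding at x*.
From A_Bᵀ y = c: 2·y_collating + 4·y_paper = 26; 6·y_collating + 6·y_paper = 54.
Solving: y_collating = 5, y_paper = 4.
Δz = y_paper·Δb = 4 × (-6) = -24, so new z* = 1950 − 24 = 1926.

1926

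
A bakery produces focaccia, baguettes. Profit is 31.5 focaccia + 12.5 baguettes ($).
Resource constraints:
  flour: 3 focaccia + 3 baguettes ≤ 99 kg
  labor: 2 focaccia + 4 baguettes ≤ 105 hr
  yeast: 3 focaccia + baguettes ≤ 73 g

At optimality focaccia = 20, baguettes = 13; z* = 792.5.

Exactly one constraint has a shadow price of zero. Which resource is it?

flour: 99/99 (binding)
labor: 92/105 (slack 13)
yeast: 73/73 (binding)
By complementary slackness, a constraint with positive slack has shadow price 0 → labor.

labor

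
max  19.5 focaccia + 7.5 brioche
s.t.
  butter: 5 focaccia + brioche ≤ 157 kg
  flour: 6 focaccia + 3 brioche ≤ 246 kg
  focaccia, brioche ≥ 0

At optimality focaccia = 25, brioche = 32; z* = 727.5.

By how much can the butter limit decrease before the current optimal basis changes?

75

Binding constraints: butter, flour. The basis is B = [[5,1],[6,3]] with det 9.
Per unit decrease in butter, x* moves by d = (-0.3333, 0.6667).
The basis stays optimal until focaccia reaches 0; allowable decrease = 75 kg.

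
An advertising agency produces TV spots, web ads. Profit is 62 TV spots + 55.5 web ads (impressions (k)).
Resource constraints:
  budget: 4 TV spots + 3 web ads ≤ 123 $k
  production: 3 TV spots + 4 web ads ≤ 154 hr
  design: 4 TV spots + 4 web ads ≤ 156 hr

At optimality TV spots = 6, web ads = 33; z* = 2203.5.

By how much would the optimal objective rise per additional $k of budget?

6.5

Binding: budget and design. Non-binding: production (4 unused).
By complementary slackness, y = 0 for the non-binding constraint.
From A_Bᵀ y = c: 4·y_budget + 4·y_design = 62; 3·y_budget + 4·y_design = 55.5.
Solving: y_budget = 6.5, y_design = 9.
Shadow price of budget = 6.5.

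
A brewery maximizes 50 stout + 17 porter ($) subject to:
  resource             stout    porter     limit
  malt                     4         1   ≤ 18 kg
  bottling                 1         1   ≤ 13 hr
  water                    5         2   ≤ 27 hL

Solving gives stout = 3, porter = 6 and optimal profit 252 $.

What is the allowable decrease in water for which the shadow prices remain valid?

Binding constraints: malt, water. The basis is B = [[4,1],[5,2]] with det 3.
Per unit decrease in water, x* moves by d = (0.3333, -1.3333).
The basis stays optimal until porter reaches 0; allowable decrease = 4.5 hL.

4.5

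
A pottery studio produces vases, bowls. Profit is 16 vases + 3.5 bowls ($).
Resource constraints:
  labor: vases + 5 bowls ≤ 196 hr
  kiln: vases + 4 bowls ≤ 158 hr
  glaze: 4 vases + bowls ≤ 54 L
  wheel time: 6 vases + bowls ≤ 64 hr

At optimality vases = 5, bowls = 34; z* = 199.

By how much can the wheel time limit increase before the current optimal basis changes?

Binding constraints: glaze, wheel time. The basis is B = [[4,1],[6,1]] with det -2.
Per unit increase in wheel time, x* moves by d = (0.5, -2).
The basis stays optimal until bowls reaches 0; allowable increase = 17 hr.

17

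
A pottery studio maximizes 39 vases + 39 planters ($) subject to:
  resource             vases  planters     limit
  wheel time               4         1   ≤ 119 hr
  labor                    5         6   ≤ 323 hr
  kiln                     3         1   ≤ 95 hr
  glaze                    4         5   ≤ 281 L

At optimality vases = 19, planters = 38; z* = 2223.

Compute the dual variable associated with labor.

6

Binding: labor and kiln. Non-binding: wheel time (5 unused), glaze (15 unused).
By complementary slackness, y = 0 for the non-binding constraints.
Dual feasibility on the basic columns requires 5·y_labor + 3·y_kiln = 39, 6·y_labor + 1·y_kiln = 39.
This yields shadow prices y_labor = 6, y_kiln = 3.
Shadow price of labor = 6.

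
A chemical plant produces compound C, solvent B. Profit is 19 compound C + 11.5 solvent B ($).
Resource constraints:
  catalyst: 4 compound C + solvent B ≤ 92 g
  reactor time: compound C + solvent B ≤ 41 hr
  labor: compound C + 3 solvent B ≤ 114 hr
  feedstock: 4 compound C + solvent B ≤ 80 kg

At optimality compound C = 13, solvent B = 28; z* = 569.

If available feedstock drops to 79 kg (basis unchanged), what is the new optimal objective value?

Check each constraint at x*: catalyst 80/92 (slack 12); reactor time 41/41 (tight); labor 97/114 (slack 17); feedstock 80/80 (tight).
Since catalyst, labor are not tight, their duals are 0.
Dual feasibility on the basic columns requires 1·y_reactor time + 4·y_feedstock = 19, 1·y_reactor time + 1·y_feedstock = 11.5.
Solving: y_reactor time = 9, y_feedstock = 2.5.
Δz = y_feedstock·Δb = 2.5 × (-1) = -2.5, so new z* = 569 − 2.5 = 566.5.

566.5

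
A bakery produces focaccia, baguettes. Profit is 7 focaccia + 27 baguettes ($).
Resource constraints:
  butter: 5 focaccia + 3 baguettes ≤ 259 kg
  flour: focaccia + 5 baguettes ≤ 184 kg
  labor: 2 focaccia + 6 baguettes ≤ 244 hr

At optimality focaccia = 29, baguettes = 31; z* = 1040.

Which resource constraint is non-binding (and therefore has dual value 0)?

butter: 238/259 (slack 21)
flour: 184/184 (binding)
labor: 244/244 (binding)
By complementary slackness, a constraint with positive slack has shadow price 0 → butter.

butter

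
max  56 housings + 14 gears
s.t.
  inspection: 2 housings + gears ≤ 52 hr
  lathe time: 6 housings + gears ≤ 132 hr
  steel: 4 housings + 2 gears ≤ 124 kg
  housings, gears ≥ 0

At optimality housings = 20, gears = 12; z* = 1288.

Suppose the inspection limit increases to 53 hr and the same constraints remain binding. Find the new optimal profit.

At the optimum: inspection uses 52 of 52 (binding); lathe time uses 132 of 132 (binding); steel uses 104 of 124 (slack = 20).
Since steel is not tight, its dual is 0.
Dual feasibility on the basic columns requires 2·y_inspection + 6·y_lathe time = 56, 1·y_inspection + 1·y_lathe time = 14.
Solving: y_inspection = 7, y_lathe time = 7.
Δz = y_inspection·Δb = 7 × (1) = 7, so new z* = 1288 + 7 = 1295.

1295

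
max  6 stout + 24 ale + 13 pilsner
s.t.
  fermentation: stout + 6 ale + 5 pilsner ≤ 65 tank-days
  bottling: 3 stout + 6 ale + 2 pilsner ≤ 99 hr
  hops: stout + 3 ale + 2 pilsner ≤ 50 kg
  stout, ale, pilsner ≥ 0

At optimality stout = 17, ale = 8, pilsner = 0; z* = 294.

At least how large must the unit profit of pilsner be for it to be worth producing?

Binding: fermentation and bottling. Non-binding: hops (9 unused).
By complementary slackness, y = 0 for the non-binding constraint.
The binding rows give the dual system: 1·y_fermentation + 3·y_bottling = 6 and 6·y_fermentation + 6·y_bottling = 24.
This yields shadow prices y_fermentation = 3, y_bottling = 1.
pilsner enters the basis when its profit ≥ yᵀa₃ = 3·5 + 1·2 = 17.

17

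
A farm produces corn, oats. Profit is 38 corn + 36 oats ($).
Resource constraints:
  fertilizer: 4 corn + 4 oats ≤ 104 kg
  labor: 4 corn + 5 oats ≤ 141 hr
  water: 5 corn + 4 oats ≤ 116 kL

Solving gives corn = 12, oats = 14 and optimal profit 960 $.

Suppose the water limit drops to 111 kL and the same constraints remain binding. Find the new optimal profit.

950

Check each constraint at x*: fertilizer 104/104 (tight); labor 118/141 (slack 23); water 116/116 (tight).
Slack constraints have shadow price 0 (complementary slackness).
From A_Bᵀ y = c: 4·y_fertilizer + 5·y_water = 38; 4·y_fertilizer + 4·y_water = 36.
This yields shadow prices y_fertilizer = 7, y_water = 2.
Δz = y_water·Δb = 2 × (-5) = -10, so new z* = 960 − 10 = 950.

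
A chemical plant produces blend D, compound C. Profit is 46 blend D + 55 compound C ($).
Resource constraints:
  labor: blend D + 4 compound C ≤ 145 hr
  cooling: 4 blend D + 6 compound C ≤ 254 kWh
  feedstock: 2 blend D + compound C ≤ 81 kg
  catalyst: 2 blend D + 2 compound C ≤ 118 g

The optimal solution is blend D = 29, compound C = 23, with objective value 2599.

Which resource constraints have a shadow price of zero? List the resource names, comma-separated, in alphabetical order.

labor: 121/145 (slack 24)
cooling: 254/254 (binding)
feedstock: 81/81 (binding)
catalyst: 104/118 (slack 14)
By complementary slackness, a constraint with positive slack has shadow price 0 → catalyst, labor.

catalyst, labor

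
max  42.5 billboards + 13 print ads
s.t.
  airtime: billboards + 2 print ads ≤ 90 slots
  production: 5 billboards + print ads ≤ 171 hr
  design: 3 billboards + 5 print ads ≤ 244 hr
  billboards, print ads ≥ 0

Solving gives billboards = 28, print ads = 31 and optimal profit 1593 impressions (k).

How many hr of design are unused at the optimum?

5

design used = 3·28 + 5·31 = 239; slack = 244 − 239 = 5.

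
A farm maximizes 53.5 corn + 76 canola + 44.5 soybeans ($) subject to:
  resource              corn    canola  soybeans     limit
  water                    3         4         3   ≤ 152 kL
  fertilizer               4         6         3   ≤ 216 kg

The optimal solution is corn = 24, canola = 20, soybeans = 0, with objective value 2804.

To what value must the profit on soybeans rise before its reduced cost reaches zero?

46.5

At the optimum: water uses 152 of 152 (binding); fertilizer uses 216 of 216 (binding).
From A_Bᵀ y = c: 3·y_water + 4·y_fertilizer = 53.5; 4·y_water + 6·y_fertilizer = 76.
Solving: y_water = 8.5, y_fertilizer = 7.
soybeans enters the basis when its profit ≥ yᵀa₃ = 8.5·3 + 7·3 = 46.5.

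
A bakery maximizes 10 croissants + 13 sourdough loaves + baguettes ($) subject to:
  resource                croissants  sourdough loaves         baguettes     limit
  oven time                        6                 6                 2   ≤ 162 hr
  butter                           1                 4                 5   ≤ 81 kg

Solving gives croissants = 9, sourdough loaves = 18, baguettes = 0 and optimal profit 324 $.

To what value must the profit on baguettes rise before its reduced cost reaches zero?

Both oven time and butter are binding at x*.
The binding rows give the dual system: 6·y_oven time + 1·y_butter = 10 and 6·y_oven time + 4·y_butter = 13.
Solving: y_oven time = 1.5, y_butter = 1.
baguettes enters the basis when its profit ≥ yᵀa₃ = 1.5·2 + 1·5 = 8.

8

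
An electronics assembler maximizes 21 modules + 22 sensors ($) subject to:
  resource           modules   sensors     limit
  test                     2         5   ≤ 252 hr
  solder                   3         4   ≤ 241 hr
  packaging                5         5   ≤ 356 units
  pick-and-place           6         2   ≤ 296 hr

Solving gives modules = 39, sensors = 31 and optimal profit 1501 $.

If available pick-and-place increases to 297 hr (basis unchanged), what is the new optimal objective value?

1502

At the optimum: test uses 233 of 252 (slack = 19); solder uses 241 of 241 (binding); packaging uses 350 of 356 (slack = 6); pick-and-place uses 296 of 296 (binding).
By complementary slackness, y = 0 for the non-binding constraints.
The binding rows give the dual system: 3·y_solder + 6·y_pick-and-place = 21 and 4·y_solder + 2·y_pick-and-place = 22.
Solving: y_solder = 5, y_pick-and-place = 1.
Δz = y_pick-and-place·Δb = 1 × (1) = 1, so new z* = 1501 + 1 = 1502.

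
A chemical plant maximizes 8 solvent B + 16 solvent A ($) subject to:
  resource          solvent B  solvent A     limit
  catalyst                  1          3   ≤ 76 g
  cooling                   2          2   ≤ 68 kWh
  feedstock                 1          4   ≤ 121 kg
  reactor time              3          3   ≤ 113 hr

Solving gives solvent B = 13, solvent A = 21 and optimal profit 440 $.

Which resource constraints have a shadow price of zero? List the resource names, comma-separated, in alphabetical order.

catalyst: 76/76 (binding)
cooling: 68/68 (binding)
feedstock: 97/121 (slack 24)
reactor time: 102/113 (slack 11)
By complementary slackness, a constraint with positive slack has shadow price 0 → feedstock, reactor time.

feedstock, reactor time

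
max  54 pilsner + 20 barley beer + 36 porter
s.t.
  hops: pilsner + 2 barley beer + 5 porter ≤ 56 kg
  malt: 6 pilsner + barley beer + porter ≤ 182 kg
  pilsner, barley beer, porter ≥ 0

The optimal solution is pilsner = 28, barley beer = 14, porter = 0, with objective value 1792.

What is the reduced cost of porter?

-2

Check each constraint at x*: hops 56/56 (tight); malt 182/182 (tight).
The binding rows give the dual system: 1·y_hops + 6·y_malt = 54 and 2·y_hops + 1·y_malt = 20.
→ y_hops = 6 and y_malt = 8.
Reduced cost of porter: c₃ − yᵀa₃ = 36 − (6·5 + 8·1) = 36 − 38 = -2.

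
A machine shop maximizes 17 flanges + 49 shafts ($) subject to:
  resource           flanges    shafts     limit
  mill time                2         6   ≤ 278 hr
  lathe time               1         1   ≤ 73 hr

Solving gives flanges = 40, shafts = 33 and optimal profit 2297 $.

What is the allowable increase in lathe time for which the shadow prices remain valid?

66

Binding constraints: mill time, lathe time. The basis is B = [[2,6],[1,1]] with det -4.
Per unit increase in lathe time, x* moves by d = (1.5, -0.5).
The basis stays optimal until shafts reaches 0; allowable increase = 66 hr.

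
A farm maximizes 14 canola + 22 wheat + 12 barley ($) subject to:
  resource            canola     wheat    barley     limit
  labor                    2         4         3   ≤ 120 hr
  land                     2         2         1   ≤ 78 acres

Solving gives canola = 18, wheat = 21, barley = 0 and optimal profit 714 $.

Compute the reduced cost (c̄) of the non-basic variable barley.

Check each constraint at x*: labor 120/120 (tight); land 78/78 (tight).
From A_Bᵀ y = c: 2·y_labor + 2·y_land = 14; 4·y_labor + 2·y_land = 22.
→ y_labor = 4 and y_land = 3.
Reduced cost of barley: c₃ − yᵀa₃ = 12 − (4·3 + 3·1) = 12 − 15 = -3.

-3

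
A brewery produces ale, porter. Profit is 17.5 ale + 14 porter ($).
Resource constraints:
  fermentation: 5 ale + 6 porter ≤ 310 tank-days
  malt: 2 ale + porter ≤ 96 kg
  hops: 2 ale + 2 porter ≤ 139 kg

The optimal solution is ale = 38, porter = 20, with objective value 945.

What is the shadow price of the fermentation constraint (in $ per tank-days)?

Check each constraint at x*: fermentation 310/310 (tight); malt 96/96 (tight); hops 116/139 (slack 23).
Since hops is not tight, its dual is 0.
Dual feasibility on the basic columns requires 5·y_fermentation + 2·y_malt = 17.5, 6·y_fermentation + 1·y_malt = 14.
This yields shadow prices y_fermentation = 1.5, y_malt = 5.
Shadow price of fermentation = 1.5.

1.5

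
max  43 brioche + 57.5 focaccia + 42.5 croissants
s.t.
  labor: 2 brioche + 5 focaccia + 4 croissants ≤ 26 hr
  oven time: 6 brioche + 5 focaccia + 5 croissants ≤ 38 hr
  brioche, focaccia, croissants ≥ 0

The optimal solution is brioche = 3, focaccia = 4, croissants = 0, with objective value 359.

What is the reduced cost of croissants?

-8.5

Both labor and oven time are binding at x*.
From A_Bᵀ y = c: 2·y_labor + 6·y_oven time = 43; 5·y_labor + 5·y_oven time = 57.5.
Solving: y_labor = 6.5, y_oven time = 5.
Reduced cost of croissants: c₃ − yᵀa₃ = 42.5 − (6.5·4 + 5·5) = 42.5 − 51 = -8.5.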